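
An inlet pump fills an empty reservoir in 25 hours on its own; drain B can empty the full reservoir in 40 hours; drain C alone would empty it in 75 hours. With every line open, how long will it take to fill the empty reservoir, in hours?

Net rate = 1/25 − 1/40 − 1/75 = (24 − 15 − 8)/600 = 1/600 per hour.
Filling time = 1 ÷ (1/600) = 600 hours.

600 hours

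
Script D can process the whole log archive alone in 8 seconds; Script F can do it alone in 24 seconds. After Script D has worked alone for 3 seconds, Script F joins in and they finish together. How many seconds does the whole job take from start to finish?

In 3 seconds Script D does 3/8 of the job, leaving 5/8.
Script D and Script F together work at 1/6 per second, so finishing takes 5/8 ÷ 1/6 = 15/4 seconds.
Total time = 3 + 15/4 = 27/4 seconds.

27/4 seconds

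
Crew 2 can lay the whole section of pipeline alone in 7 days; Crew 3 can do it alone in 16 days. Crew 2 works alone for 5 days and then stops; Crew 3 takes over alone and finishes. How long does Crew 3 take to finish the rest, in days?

32/7 days

In 5 days Crew 2 does 5/7 of the job, leaving 2/7.
Crew 3 works at 1/16 per day, so finishing takes 2/7 ÷ 1/16 = 32/7 days.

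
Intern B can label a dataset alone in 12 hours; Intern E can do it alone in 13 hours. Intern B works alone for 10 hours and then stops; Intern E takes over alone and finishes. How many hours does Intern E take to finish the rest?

In 10 hours Intern B does 10/12 = 5/6 of the job, leaving 1/6.
Intern E works at 1/13 per hour, so finishing takes 1/6 ÷ 1/13 = 13/6 hours.

13/6 hours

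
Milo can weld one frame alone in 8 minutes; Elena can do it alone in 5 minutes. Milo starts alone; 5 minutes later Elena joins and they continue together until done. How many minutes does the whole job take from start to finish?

In 5 minutes Milo does 5/8 of the job, leaving 3/8.
Milo and Elena together work at 13/40 per minute, so finishing takes 3/8 ÷ 13/40 = 15/13 minutes.
Total time = 5 + 15/13 = 80/13 minutes.

80/13 minutes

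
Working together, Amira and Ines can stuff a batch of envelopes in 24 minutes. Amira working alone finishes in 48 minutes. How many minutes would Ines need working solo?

Combined rate is 1/24 per minute.
Known contribution: 1/48 per minute.
So Ines's rate is 1/24 − 1/48 = 1/48, meaning 48 minutes alone.

48 minutes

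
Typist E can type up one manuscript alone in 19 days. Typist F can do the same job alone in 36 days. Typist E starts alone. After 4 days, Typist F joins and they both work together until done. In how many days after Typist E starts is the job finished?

152/11 days

In the first 4 days Typist E alone does 4/19 of the job, leaving 15/19.
Once everyone is working, combined rate: 1/19 + 1/36 = (36 + 19)/684 = 55/684 per day.
Remaining 15/19 at 55/684 per day takes 108/11 days.
Total from the start = 4 + 108/11 = 152/11 days.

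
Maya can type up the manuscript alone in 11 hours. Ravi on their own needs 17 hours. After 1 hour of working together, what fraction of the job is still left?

159/187

Combined rate: 1/11 + 1/17 = (17 + 11)/187 = 28/187 per hour.
In 1 hour they complete 1·28/187 = 28/187 of the job.
So 159/187 remains.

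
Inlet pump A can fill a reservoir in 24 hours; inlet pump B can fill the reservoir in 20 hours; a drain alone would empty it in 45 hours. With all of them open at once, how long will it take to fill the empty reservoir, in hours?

Net rate = 1/24 + 1/20 − 1/45 = (15 + 18 − 8)/360 = 25/360 = 5/72 per hour.
Filling time = 1 ÷ (5/72) = 72/5 hours.

72/5 hours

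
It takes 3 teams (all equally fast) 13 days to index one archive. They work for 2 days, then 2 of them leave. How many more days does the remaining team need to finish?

One team does 1/39 of the job per day.
After 2 days with 3 teams, 2/13 is done (11/13 left).
With 1 team the rate is 1/39, so the rest takes 11/13 ÷ 1/39 = 33 days.

33 days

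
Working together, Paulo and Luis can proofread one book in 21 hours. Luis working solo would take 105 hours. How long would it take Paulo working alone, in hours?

105/4 hours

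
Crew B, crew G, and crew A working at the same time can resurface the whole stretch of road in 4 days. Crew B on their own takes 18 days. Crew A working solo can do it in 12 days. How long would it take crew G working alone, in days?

9 days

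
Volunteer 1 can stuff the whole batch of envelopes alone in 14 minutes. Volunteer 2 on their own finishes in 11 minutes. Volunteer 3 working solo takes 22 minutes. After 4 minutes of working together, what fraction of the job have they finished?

64/77

Combined rate: 1/14 + 1/11 + 1/22 = (11 + 14 + 7)/154 = 32/154 = 16/77 per minute.
In 4 minutes they complete 4·16/77 = 64/77 of the job.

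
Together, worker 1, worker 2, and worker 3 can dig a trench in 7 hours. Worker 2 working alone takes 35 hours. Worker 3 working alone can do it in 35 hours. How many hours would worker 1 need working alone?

35/3 hours

Combined rate is 1/7 per hour.
Known contribution: 1/35 + 1/35 = (1 + 1)/35 = 2/35 per hour.
So worker 1's rate is 1/7 − 2/35 = 3/35, meaning 35/3 hours alone.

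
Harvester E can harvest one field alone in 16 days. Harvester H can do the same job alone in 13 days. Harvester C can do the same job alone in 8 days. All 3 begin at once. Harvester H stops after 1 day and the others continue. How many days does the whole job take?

64/13 days

In the first 1 day the combined rate is 55/208, so 55/208 of the job is done, leaving 153/208.
After Harvester H leaves the rate is 3/16 per day; the remaining 153/208 takes 51/13 days.
Total = 1 + 51/13 = 64/13 days.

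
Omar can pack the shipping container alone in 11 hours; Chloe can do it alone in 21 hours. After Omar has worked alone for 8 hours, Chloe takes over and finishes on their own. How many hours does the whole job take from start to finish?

151/11 hours

In 8 hours Omar does 8/11 of the job, leaving 3/11.
Chloe works at 1/21 per hour, so finishing takes 3/11 ÷ 1/21 = 63/11 hours.
Total time = 8 + 63/11 = 151/11 hours.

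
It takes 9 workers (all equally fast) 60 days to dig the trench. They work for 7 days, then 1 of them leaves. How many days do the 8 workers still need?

477/8 days

One worker does 1/540 of the job per day.
After 7 days with 9 workers, 7/60 is done (53/60 left).
With 8 workers the rate is 8/540 = 2/135, so the rest takes 53/60 ÷ 2/135 = 477/8 days.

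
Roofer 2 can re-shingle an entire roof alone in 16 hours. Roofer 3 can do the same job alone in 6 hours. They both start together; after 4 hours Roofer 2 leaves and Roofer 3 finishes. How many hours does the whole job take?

9/2 hours

In the first 4 hours the combined rate is 11/48, so 11/12 of the job is done, leaving 1/12.
After Roofer 2 leaves the rate is 1/6 per hour; the remaining 1/12 takes 1/2 hours.
Total = 4 + 1/2 = 9/2 hours.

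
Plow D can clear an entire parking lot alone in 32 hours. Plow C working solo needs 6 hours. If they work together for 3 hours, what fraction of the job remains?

13/32

Combined rate: 1/32 + 1/6 = (3 + 16)/96 = 19/96 per hour.
In 3 hours they complete 3·19/96 = 19/32 of the job.
So 13/32 remains.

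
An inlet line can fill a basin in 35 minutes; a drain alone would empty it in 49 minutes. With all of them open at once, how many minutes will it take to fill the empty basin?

245/2 minutes

Net rate = 1/35 − 1/49 = (7 − 5)/245 = 2/245 per minute.
Filling time = 1 ÷ (2/245) = 245/2 minutes.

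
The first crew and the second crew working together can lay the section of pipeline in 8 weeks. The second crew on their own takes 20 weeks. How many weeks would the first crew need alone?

40/3 weeks

Combined rate is 1/8 per week.
Known contribution: 1/20 per week.
So the first crew's rate is 1/8 − 1/20 = 3/40, meaning 40/3 weeks alone.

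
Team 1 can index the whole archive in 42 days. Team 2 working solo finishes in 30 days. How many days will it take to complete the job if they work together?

35/2 days

Combined rate: 1/42 + 1/30 = (5 + 7)/210 = 12/210 = 2/35 per day.
Time = 1 ÷ (2/35) = 35/2 days.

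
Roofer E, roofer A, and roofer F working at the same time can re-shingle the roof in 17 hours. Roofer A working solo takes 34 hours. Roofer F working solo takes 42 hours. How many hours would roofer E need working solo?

357/2 hours

Combined rate is 1/17 per hour.
Known contribution: 1/34 + 1/42 = (21 + 17)/714 = 38/714 = 19/357 per hour.
So roofer E's rate is 1/17 − 19/357 = 2/357, meaning 357/2 hours alone.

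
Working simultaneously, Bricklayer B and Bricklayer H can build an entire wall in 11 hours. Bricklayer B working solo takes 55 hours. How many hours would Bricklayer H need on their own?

Combined rate is 1/11 per hour.
Known contribution: 1/55 per hour.
So Bricklayer H's rate is 1/11 − 1/55 = 4/55, meaning 55/4 hours alone.

55/4 hours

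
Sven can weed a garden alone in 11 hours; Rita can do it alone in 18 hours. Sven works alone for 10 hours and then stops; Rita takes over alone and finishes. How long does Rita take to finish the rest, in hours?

18/11 hours

In 10 hours Sven does 10/11 of the job, leaving 1/11.
Rita works at 1/18 per hour, so finishing takes 1/11 ÷ 1/18 = 18/11 hours.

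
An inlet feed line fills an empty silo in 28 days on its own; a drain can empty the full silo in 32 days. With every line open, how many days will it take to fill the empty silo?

Net rate = 1/28 − 1/32 = (8 − 7)/224 = 1/224 per day.
Filling time = 1 ÷ (1/224) = 224 days.

224 days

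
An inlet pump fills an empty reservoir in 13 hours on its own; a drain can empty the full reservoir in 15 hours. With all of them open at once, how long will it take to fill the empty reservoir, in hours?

Net rate = 1/13 − 1/15 = (15 − 13)/195 = 2/195 per hour.
Filling time = 1 ÷ (2/195) = 195/2 hours.

195/2 hours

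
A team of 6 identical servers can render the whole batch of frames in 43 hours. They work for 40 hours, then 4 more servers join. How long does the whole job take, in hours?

209/5 hours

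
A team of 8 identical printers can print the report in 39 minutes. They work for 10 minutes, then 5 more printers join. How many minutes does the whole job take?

362/13 minutes

One printer does 1/312 of the job per minute.
After 10 minutes with 8 printers, 10/39 is done (29/39 left).
With 13 printers the rate is 13/312 = 1/24, so the rest takes 29/39 ÷ 1/24 = 232/13 minutes.
Total = 10 + 232/13 = 362/13 minutes.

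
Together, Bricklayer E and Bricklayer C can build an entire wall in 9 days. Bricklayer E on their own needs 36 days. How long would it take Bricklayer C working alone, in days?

12 days

Combined rate is 1/9 per day.
Known contribution: 1/36 per day.
So Bricklayer C's rate is 1/9 − 1/36 = 1/12, meaning 12 days alone.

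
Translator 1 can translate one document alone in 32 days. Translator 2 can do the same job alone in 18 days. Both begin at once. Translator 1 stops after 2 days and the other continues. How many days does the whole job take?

135/8 days

In the first 2 days the combined rate is 25/288, so 25/144 of the job is done, leaving 119/144.
After Translator 1 leaves the rate is 1/18 per day; the remaining 119/144 takes 119/8 days.
Total = 2 + 119/8 = 135/8 days.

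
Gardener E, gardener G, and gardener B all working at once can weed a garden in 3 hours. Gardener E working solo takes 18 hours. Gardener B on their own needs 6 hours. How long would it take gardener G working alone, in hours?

9 hours

Combined rate is 1/3 per hour.
Known contribution: 1/18 + 1/6 = (1 + 3)/18 = 4/18 = 2/9 per hour.
So gardener G's rate is 1/3 − 2/9 = 1/9, meaning 9 hours alone.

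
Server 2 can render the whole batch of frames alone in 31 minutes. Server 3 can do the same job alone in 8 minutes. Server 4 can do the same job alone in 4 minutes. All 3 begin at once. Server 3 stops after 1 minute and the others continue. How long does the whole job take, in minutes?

31/10 minutes

In the first 1 minute the combined rate is 101/248, so 101/248 of the job is done, leaving 147/248.
After server 3 leaves the rate is 35/124 per minute; the remaining 147/248 takes 21/10 minutes.
Total = 1 + 21/10 = 31/10 minutes.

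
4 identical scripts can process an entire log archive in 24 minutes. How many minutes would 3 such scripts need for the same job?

32 minutes

Total work is 4·24 = 96 script-minutes.
With 3 scripts: 96/3 = 32 minutes.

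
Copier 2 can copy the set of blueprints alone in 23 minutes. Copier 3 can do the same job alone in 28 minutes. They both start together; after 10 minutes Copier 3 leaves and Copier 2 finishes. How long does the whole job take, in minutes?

207/14 minutes

In the first 10 minutes the combined rate is 51/644, so 255/322 of the job is done, leaving 67/322.
After Copier 3 leaves the rate is 1/23 per minute; the remaining 67/322 takes 67/14 minutes.
Total = 10 + 67/14 = 207/14 minutes.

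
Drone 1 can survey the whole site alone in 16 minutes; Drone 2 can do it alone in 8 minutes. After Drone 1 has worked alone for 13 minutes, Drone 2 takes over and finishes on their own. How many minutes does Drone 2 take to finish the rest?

In 13 minutes Drone 1 does 13/16 of the job, leaving 3/16.
Drone 2 works at 1/8 per minute, so finishing takes 3/16 ÷ 1/8 = 3/2 minutes.

3/2 minutes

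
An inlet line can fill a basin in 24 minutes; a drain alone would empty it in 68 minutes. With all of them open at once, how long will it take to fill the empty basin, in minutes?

408/11 minutes

Net rate = 1/24 − 1/68 = (17 − 6)/408 = 11/408 per minute.
Filling time = 1 ÷ (11/408) = 408/11 minutes.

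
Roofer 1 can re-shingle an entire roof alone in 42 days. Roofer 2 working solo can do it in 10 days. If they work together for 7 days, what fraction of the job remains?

Combined rate: 1/42 + 1/10 = (5 + 21)/210 = 26/210 = 13/105 per day.
In 7 days they complete 7·13/105 = 13/15 of the job.
So 2/15 remains.

2/15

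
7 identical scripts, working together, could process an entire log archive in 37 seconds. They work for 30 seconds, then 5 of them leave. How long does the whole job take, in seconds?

109/2 seconds

One script does 1/259 of the job per second.
After 30 seconds with 7 scripts, 30/37 is done (7/37 left).
With 2 scripts the rate is 2/259, so the rest takes 7/37 ÷ 2/259 = 49/2 seconds.
Total = 30 + 49/2 = 109/2 seconds.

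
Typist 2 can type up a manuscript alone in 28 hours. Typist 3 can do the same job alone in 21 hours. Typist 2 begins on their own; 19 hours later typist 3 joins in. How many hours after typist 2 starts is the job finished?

160/7 hours

In the first 19 hours typist 2 alone does 19/28 of the job, leaving 9/28.
Once everyone is working, combined rate: 1/28 + 1/21 = (3 + 4)/84 = 7/84 = 1/12 per hour.
Remaining 9/28 at 1/12 per hour takes 27/7 hours.
Total from the start = 19 + 27/7 = 160/7 hours.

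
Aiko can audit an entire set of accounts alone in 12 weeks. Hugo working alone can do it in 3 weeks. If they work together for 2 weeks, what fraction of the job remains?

Combined rate: 1/12 + 1/3 = (1 + 4)/12 = 5/12 per week.
In 2 weeks they complete 2·5/12 = 5/6 of the job.
So 1/6 remains.

1/6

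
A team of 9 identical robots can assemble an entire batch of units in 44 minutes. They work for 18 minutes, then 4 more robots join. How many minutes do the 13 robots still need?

One robot does 1/396 of the job per minute.
After 18 minutes with 9 robots, 9/22 is done (13/22 left).
With 13 robots the rate is 13/396, so the rest takes 13/22 ÷ 13/396 = 18 minutes.

18 minutes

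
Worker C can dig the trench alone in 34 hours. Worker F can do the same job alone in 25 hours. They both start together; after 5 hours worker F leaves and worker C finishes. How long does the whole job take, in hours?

136/5 hours

In the first 5 hours the combined rate is 59/850, so 59/170 of the job is done, leaving 111/170.
After worker F leaves the rate is 1/34 per hour; the remaining 111/170 takes 111/5 hours.
Total = 5 + 111/5 = 136/5 hours.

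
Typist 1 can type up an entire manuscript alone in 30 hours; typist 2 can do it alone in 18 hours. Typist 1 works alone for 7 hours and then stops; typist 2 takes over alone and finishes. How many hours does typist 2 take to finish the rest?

69/5 hours

In 7 hours typist 1 does 7/30 of the job, leaving 23/30.
Typist 2 works at 1/18 per hour, so finishing takes 23/30 ÷ 1/18 = 69/5 hours.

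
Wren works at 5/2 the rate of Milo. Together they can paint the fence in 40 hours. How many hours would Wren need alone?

56 hours

Let Milo's rate be r; then Wren's rate is (5/2)r, so together (5/2 + 1)r = (7/2)r = 1/40.
Thus r = 1/140 per hour.
Milo alone: 140 hours; Wren alone: 56 hours.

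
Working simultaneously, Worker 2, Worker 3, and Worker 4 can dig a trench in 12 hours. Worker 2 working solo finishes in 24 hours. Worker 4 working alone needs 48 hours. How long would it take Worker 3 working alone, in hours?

48 hours

Combined rate is 1/12 per hour.
Known contribution: 1/24 + 1/48 = (2 + 1)/48 = 3/48 = 1/16 per hour.
So Worker 3's rate is 1/12 − 1/16 = 1/48, meaning 48 hours alone.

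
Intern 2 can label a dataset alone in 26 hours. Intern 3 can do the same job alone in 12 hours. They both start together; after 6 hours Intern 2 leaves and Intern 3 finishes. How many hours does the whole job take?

120/13 hours

In the first 6 hours the combined rate is 19/156, so 19/26 of the job is done, leaving 7/26.
After Intern 2 leaves the rate is 1/12 per hour; the remaining 7/26 takes 42/13 hours.
Total = 6 + 42/13 = 120/13 hours.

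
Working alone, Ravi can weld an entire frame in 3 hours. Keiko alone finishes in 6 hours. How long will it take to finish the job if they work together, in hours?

Combined rate: 1/3 + 1/6 = (2 + 1)/6 = 3/6 = 1/2 per hour.
Time = 1 ÷ (1/2) = 2 hours.

2 hours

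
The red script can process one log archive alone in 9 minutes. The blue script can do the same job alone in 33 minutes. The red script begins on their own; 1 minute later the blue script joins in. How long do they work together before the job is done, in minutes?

44/7 minutes

In the first 1 minute the red script alone does 1/9 of the job, leaving 8/9.
Once everyone is working, combined rate: 1/9 + 1/33 = (11 + 3)/99 = 14/99 per minute.
Remaining 8/9 at 14/99 per minute takes 44/7 minutes.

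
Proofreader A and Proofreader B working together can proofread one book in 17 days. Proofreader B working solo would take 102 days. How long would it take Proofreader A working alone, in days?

Combined rate is 1/17 per day.
Known contribution: 1/102 per day.
So Proofreader A's rate is 1/17 − 1/102 = 5/102, meaning 102/5 days alone.

102/5 days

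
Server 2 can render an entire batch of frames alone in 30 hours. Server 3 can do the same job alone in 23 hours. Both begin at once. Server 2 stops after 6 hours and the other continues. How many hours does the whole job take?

92/5 hours

In the first 6 hours the combined rate is 53/690, so 53/115 of the job is done, leaving 62/115.
After Server 2 leaves the rate is 1/23 per hour; the remaining 62/115 takes 62/5 hours.
Total = 6 + 62/5 = 92/5 hours.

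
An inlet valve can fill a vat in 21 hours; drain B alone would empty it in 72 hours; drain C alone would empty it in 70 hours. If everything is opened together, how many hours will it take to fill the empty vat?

Net rate = 1/21 − 1/72 − 1/70 = (120 − 35 − 36)/2520 = 49/2520 = 7/360 per hour.
Filling time = 1 ÷ (7/360) = 360/7 hours.

360/7 hours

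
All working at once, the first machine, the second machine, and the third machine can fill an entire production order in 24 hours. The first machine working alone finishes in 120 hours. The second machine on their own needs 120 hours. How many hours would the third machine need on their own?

40 hours

Combined rate is 1/24 per hour.
Known contribution: 1/120 + 1/120 = (1 + 1)/120 = 2/120 = 1/60 per hour.
So the third machine's rate is 1/24 − 1/60 = 1/40, meaning 40 hours alone.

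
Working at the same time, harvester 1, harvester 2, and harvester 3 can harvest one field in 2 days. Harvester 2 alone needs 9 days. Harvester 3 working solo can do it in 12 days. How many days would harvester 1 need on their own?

36/11 days

Combined rate is 1/2 per day.
Known contribution: 1/9 + 1/12 = (4 + 3)/36 = 7/36 per day.
So harvester 1's rate is 1/2 − 7/36 = 11/36, meaning 36/11 days alone.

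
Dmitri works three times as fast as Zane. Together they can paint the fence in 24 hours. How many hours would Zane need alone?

96 hours

Let Zane's rate be r; then Dmitri's rate is 3r, so together (3 + 1)r = 4r = 1/24.
Thus r = 1/96 per hour.
Zane alone: 96 hours; Dmitri alone: 32 hours.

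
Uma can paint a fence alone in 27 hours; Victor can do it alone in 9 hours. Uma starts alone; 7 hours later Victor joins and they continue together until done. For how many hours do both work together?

5 hours

In 7 hours Uma does 7/27 of the job, leaving 20/27.
Uma and Victor together work at 4/27 per hour, so finishing takes 20/27 ÷ 4/27 = 5 hours.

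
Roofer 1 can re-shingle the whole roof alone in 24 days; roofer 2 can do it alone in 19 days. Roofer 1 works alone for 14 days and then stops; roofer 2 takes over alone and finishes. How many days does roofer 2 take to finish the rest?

95/12 days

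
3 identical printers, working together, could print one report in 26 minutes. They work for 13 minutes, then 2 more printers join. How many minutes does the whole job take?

104/5 minutes

One printer does 1/78 of the job per minute.
After 13 minutes with 3 printers, 1/2 is done (1/2 left).
With 5 printers the rate is 5/78, so the rest takes 1/2 ÷ 5/78 = 39/5 minutes.
Total = 13 + 39/5 = 104/5 minutes.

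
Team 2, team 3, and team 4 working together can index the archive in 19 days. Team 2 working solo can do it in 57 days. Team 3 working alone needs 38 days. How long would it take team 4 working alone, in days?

114 days

Combined rate is 1/19 per day.
Known contribution: 1/57 + 1/38 = (2 + 3)/114 = 5/114 per day.
So team 4's rate is 1/19 − 5/114 = 1/114, meaning 114 days alone.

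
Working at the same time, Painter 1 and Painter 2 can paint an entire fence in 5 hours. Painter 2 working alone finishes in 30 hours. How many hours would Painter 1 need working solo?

6 hours

Combined rate is 1/5 per hour.
Known contribution: 1/30 per hour.
So Painter 1's rate is 1/5 − 1/30 = 1/6, meaning 6 hours alone.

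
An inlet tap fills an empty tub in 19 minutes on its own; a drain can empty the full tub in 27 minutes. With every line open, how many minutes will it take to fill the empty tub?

513/8 minutes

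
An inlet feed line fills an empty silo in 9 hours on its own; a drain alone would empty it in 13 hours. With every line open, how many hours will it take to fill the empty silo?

117/4 hours

Net rate = 1/9 − 1/13 = (13 − 9)/117 = 4/117 per hour.
Filling time = 1 ÷ (4/117) = 117/4 hours.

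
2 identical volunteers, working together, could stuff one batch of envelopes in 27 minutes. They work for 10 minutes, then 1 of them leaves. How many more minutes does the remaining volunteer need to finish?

34 minutes

One volunteer does 1/54 of the job per minute.
After 10 minutes with 2 volunteers, 10/27 is done (17/27 left).
With 1 volunteer the rate is 1/54, so the rest takes 17/27 ÷ 1/54 = 34 minutes.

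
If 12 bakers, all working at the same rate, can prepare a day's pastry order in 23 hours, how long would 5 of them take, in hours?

Total work is 12·23 = 276 baker-hours.
With 5 bakers: 276/5 hours.

276/5 hours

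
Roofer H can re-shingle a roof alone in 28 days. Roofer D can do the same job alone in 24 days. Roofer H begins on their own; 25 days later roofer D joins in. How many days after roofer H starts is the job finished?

In the first 25 days roofer H alone does 25/28 of the job, leaving 3/28.
Once everyone is working, combined rate: 1/28 + 1/24 = (6 + 7)/168 = 13/168 per day.
Remaining 3/28 at 13/168 per day takes 18/13 days.
Total from the start = 25 + 18/13 = 343/13 days.

343/13 days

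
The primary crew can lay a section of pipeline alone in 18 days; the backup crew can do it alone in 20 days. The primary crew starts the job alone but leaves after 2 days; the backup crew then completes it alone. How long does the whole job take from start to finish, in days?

178/9 days

In 2 days the primary crew does 2/18 = 1/9 of the job, leaving 8/9.
The backup crew works at 1/20 per day, so finishing takes 8/9 ÷ 1/20 = 160/9 days.
Total time = 2 + 160/9 = 178/9 days.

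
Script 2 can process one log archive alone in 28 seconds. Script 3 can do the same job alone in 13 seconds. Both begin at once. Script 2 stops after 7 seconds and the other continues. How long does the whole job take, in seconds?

39/4 seconds

In the first 7 seconds the combined rate is 41/364, so 41/52 of the job is done, leaving 11/52.
After script 2 leaves the rate is 1/13 per second; the remaining 11/52 takes 11/4 seconds.
Total = 7 + 11/4 = 39/4 seconds.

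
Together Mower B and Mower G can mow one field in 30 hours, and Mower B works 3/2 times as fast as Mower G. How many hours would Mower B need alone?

Let Mower G's rate be r; then Mower B's rate is (3/2)r, so together (3/2 + 1)r = (5/2)r = 1/30.
Thus r = 1/75 per hour.
Mower G alone: 75 hours; Mower B alone: 50 hours.

50 hours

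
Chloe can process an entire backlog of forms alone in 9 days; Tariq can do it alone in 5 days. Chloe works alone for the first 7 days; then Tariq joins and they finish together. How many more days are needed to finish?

In 7 days Chloe does 7/9 of the job, leaving 2/9.
Chloe and Tariq together work at 14/45 per day, so finishing takes 2/9 ÷ 14/45 = 5/7 days.

5/7 days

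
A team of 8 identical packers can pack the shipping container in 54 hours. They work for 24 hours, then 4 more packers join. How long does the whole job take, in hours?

44 hours

One packer does 1/432 of the job per hour.
After 24 hours with 8 packers, 4/9 is done (5/9 left).
With 12 packers the rate is 12/432 = 1/36, so the rest takes 5/9 ÷ 1/36 = 20 hours.
Total = 24 + 20 = 44 hours.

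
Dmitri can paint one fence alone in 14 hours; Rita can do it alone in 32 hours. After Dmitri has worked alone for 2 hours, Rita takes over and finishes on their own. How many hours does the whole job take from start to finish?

206/7 hours

In 2 hours Dmitri does 2/14 = 1/7 of the job, leaving 6/7.
Rita works at 1/32 per hour, so finishing takes 6/7 ÷ 1/32 = 192/7 hours.
Total time = 2 + 192/7 = 206/7 hours.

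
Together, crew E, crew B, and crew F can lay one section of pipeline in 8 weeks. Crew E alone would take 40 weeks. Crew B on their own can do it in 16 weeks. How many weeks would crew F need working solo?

80/3 weeks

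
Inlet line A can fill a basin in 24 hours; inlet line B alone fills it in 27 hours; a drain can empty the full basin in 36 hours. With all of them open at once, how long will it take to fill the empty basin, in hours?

216/11 hours

Net rate = 1/24 + 1/27 − 1/36 = (9 + 8 − 6)/216 = 11/216 per hour.
Filling time = 1 ÷ (11/216) = 216/11 hours.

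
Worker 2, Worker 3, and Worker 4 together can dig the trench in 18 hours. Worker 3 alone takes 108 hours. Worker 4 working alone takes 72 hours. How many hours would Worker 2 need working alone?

216/7 hours

Combined rate is 1/18 per hour.
Known contribution: 1/108 + 1/72 = (2 + 3)/216 = 5/216 per hour.
So Worker 2's rate is 1/18 − 5/216 = 7/216, meaning 216/7 hours alone.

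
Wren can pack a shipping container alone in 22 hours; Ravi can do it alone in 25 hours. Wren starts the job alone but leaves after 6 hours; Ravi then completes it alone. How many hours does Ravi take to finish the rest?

200/11 hours

In 6 hours Wren does 6/22 = 3/11 of the job, leaving 8/11.
Ravi works at 1/25 per hour, so finishing takes 8/11 ÷ 1/25 = 200/11 hours.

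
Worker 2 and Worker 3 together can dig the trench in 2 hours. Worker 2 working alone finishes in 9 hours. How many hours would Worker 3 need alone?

Combined rate is 1/2 per hour.
Known contribution: 1/9 per hour.
So Worker 3's rate is 1/2 − 1/9 = 7/18, meaning 18/7 hours alone.

18/7 hours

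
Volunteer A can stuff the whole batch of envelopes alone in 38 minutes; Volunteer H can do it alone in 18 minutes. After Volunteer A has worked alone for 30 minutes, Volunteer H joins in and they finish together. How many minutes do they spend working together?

In 30 minutes Volunteer A does 30/38 = 15/19 of the job, leaving 4/19.
Volunteer A and Volunteer H together work at 14/171 per minute, so finishing takes 4/19 ÷ 14/171 = 18/7 minutes.

18/7 minutes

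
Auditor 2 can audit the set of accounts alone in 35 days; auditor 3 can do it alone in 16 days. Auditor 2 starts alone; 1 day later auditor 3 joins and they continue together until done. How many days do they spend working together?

32/3 days

In 1 day auditor 2 does 1/35 of the job, leaving 34/35.
Auditor 2 and auditor 3 together work at 51/560 per day, so finishing takes 34/35 ÷ 51/560 = 32/3 days.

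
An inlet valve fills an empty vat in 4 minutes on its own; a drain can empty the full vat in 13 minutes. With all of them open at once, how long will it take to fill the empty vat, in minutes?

Net rate = 1/4 − 1/13 = (13 − 4)/52 = 9/52 per minute.
Filling time = 1 ÷ (9/52) = 52/9 minutes.

52/9 minutes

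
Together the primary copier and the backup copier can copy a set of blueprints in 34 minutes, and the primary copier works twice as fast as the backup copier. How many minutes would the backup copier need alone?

102 minutes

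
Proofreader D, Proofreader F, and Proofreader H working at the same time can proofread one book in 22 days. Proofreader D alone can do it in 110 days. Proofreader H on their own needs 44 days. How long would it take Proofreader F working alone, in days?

Combined rate is 1/22 per day.
Known contribution: 1/110 + 1/44 = (2 + 5)/220 = 7/220 per day.
So Proofreader F's rate is 1/22 − 7/220 = 3/220, meaning 220/3 days alone.

220/3 days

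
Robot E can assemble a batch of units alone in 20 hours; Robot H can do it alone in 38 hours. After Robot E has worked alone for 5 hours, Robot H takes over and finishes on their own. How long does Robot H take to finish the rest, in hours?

57/2 hours

In 5 hours Robot E does 5/20 = 1/4 of the job, leaving 3/4.
Robot H works at 1/38 per hour, so finishing takes 3/4 ÷ 1/38 = 57/2 hours.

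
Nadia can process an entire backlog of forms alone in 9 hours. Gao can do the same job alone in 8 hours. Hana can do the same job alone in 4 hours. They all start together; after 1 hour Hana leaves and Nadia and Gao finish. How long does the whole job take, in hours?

In the first 1 hour the combined rate is 35/72, so 35/72 of the job is done, leaving 37/72.
After Hana leaves the rate is 17/72 per hour; the remaining 37/72 takes 37/17 hours.
Total = 1 + 37/17 = 54/17 hours.

54/17 hours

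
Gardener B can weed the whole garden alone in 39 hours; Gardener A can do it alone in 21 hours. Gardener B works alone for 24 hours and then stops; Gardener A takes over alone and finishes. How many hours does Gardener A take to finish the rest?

In 24 hours Gardener B does 24/39 = 8/13 of the job, leaving 5/13.
Gardener A works at 1/21 per hour, so finishing takes 5/13 ÷ 1/21 = 105/13 hours.

105/13 hours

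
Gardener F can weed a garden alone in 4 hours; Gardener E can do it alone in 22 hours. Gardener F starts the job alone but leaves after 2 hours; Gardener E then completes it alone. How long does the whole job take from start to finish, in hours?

13 hours

In 2 hours Gardener F does 2/4 = 1/2 of the job, leaving 1/2.
Gardener E works at 1/22 per hour, so finishing takes 1/2 ÷ 1/22 = 11 hours.
Total time = 2 + 11 = 13 hours.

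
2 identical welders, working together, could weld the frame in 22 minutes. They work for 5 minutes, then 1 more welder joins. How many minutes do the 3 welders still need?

34/3 minutes

One welder does 1/44 of the job per minute.
After 5 minutes with 2 welders, 5/22 is done (17/22 left).
With 3 welders the rate is 3/44, so the rest takes 17/22 ÷ 3/44 = 34/3 minutes.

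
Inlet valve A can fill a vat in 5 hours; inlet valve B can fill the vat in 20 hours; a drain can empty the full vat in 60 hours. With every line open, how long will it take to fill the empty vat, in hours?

30/7 hours

Net rate = 1/5 + 1/20 − 1/60 = (12 + 3 − 1)/60 = 14/60 = 7/30 per hour.
Filling time = 1 ÷ (7/30) = 30/7 hours.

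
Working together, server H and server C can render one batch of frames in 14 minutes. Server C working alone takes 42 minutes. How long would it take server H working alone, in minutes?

Combined rate is 1/14 per minute.
Known contribution: 1/42 per minute.
So server H's rate is 1/14 − 1/42 = 1/21, meaning 21 minutes alone.

21 minutes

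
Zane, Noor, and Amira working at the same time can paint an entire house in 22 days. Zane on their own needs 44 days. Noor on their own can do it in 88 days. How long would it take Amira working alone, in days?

Combined rate is 1/22 per day.
Known contribution: 1/44 + 1/88 = (2 + 1)/88 = 3/88 per day.
So Amira's rate is 1/22 − 3/88 = 1/88, meaning 88 days alone.

88 days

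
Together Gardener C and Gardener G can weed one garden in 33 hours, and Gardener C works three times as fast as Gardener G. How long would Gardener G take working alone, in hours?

132 hours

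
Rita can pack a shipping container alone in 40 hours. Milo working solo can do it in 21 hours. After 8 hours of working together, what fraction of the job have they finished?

Combined rate: 1/40 + 1/21 = (21 + 40)/840 = 61/840 per hour.
In 8 hours they complete 8·61/840 = 61/105 of the job.

61/105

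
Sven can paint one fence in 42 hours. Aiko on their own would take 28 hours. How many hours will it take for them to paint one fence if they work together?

Combined rate: 1/42 + 1/28 = (2 + 3)/84 = 5/84 per hour.
Time = 1 ÷ (5/84) = 84/5 hours.

84/5 hours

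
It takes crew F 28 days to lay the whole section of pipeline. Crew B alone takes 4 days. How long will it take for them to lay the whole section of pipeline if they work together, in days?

With two workers the combined time is the product over the sum: 28·4/(28+4) = 112/32 = 7/2 days.

7/2 days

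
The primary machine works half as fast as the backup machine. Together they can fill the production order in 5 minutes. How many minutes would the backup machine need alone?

15/2 minutes

Let the backup machine's rate be r; then the primary machine's rate is (1/2)r, so together (1/2 + 1)r = (3/2)r = 1/5.
Thus r = 2/15 per minute.
The backup machine alone: 15/2 minutes; the primary machine alone: 15 minutes.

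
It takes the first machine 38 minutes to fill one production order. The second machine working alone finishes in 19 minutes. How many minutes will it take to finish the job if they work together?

38/3 minutes

Combined rate: 1/38 + 1/19 = (1 + 2)/38 = 3/38 per minute.
Time = 1 ÷ (3/38) = 38/3 minutes.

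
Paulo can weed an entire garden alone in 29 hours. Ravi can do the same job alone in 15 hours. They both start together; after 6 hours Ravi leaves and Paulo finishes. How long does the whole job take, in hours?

In the first 6 hours the combined rate is 44/435, so 88/145 of the job is done, leaving 57/145.
After Ravi leaves the rate is 1/29 per hour; the remaining 57/145 takes 57/5 hours.
Total = 6 + 57/5 = 87/5 hours.

87/5 hours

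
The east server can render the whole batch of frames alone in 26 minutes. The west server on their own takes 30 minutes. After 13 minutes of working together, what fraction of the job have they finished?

Combined rate: 1/26 + 1/30 = (15 + 13)/390 = 28/390 = 14/195 per minute.
In 13 minutes they complete 13·14/195 = 14/15 of the job.

14/15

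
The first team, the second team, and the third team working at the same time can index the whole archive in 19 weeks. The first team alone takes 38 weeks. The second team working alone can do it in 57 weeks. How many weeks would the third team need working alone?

114 weeks

Combined rate is 1/19 per week.
Known contribution: 1/38 + 1/57 = (3 + 2)/114 = 5/114 per week.
So the third team's rate is 1/19 − 5/114 = 1/114, meaning 114 weeks alone.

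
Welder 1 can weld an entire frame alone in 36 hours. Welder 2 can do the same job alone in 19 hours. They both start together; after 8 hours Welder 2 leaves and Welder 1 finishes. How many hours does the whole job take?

396/19 hours

In the first 8 hours the combined rate is 55/684, so 110/171 of the job is done, leaving 61/171.
After Welder 2 leaves the rate is 1/36 per hour; the remaining 61/171 takes 244/19 hours.
Total = 8 + 244/19 = 396/19 hours.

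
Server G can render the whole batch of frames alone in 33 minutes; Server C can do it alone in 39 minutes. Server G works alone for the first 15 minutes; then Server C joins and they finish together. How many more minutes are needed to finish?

In 15 minutes Server G does 15/33 = 5/11 of the job, leaving 6/11.
Server G and Server C together work at 8/143 per minute, so finishing takes 6/11 ÷ 8/143 = 39/4 minutes.

39/4 minutes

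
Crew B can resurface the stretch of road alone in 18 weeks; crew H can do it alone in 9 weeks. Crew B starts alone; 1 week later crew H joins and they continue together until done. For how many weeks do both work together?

17/3 weeks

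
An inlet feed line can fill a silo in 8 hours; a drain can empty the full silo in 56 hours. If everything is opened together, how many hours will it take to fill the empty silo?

Net rate = 1/8 − 1/56 = (7 − 1)/56 = 6/56 = 3/28 per hour.
Filling time = 1 ÷ (3/28) = 28/3 hours.

28/3 hours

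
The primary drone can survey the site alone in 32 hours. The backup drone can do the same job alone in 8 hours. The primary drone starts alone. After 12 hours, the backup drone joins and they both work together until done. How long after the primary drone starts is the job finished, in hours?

16 hours

In the first 12 hours the primary drone alone does 12/32 = 3/8 of the job, leaving 5/8.
Once everyone is working, combined rate: 1/32 + 1/8 = (1 + 4)/32 = 5/32 per hour.
Remaining 5/8 at 5/32 per hour takes 4 hours.
Total from the start = 12 + 4 = 16 hours.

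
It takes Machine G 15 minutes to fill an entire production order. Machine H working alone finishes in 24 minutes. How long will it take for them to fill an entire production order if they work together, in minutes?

120/13 minutes

Combined rate: 1/15 + 1/24 = (8 + 5)/120 = 13/120 per minute.
Time = 1 ÷ (13/120) = 120/13 minutes.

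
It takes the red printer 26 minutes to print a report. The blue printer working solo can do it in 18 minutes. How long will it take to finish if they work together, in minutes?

With two workers the combined time is the product over the sum: 26·18/(26+18) = 468/44 = 117/11 minutes.

117/11 minutes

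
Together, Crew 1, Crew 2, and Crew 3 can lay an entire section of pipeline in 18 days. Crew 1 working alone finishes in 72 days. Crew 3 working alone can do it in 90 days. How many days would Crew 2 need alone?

Combined rate is 1/18 per day.
Known contribution: 1/72 + 1/90 = (5 + 4)/360 = 9/360 = 1/40 per day.
So Crew 2's rate is 1/18 − 1/40 = 11/360, meaning 360/11 days alone.

360/11 days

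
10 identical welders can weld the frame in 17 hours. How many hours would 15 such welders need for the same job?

Total work is 10·17 = 170 welder-hours.
With 15 welders: 170/15 = 34/3 hours.

34/3 hours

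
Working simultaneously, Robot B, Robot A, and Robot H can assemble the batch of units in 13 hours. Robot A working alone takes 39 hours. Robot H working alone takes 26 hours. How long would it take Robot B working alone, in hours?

78 hours

Combined rate is 1/13 per hour.
Known contribution: 1/39 + 1/26 = (2 + 3)/78 = 5/78 per hour.
So Robot B's rate is 1/13 − 5/78 = 1/78, meaning 78 hours alone.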